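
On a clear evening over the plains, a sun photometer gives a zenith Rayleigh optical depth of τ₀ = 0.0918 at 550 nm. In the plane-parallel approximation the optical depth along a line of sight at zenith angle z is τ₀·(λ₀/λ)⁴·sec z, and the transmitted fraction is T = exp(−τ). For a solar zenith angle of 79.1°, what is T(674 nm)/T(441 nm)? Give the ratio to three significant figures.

2.61

Airmass: sec 79.1° = 5.2883.
τ(674 nm) = 0.0918 × (550/674)⁴ × 5.2883 = 0.0918 × 0.4434 × 5.2883 = 0.2153.
τ(441 nm) = 0.0918 × (550/441)⁴ × 5.2883 = 0.0918 × 2.4193 × 5.2883 = 1.1745.
T(674)/T(441) = exp(τ_B − τ_A) = exp(0.9592) = 2.6097.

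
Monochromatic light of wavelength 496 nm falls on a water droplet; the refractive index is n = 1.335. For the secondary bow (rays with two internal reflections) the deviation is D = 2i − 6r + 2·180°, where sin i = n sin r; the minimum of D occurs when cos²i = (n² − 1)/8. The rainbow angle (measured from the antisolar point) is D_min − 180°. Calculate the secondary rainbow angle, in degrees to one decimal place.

51.4°

cos²i = (1.78222 − 1)/8 = 0.09778; i = arccos(0.31269) = 71.778°.
sin r = sin 71.778°/1.335 = 0.71150; r = 45.357°.
D_min = 2·71.778° − 6·45.357° + 360° = 231.414°.
Rainbow angle = D_min − 180° = 51.414°.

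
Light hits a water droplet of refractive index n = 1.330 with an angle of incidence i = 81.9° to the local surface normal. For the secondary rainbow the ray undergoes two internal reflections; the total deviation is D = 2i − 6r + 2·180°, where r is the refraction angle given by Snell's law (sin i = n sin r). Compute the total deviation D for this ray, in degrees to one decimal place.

235.2°

sin r = sin 81.9° / 1.330 = 0.9900/1.330 = 0.7444; r = 48.11°.
D = 2·81.9° − 6·48.11° + 2·180° = 163.80° − 288.63° + 360° = 235.17°.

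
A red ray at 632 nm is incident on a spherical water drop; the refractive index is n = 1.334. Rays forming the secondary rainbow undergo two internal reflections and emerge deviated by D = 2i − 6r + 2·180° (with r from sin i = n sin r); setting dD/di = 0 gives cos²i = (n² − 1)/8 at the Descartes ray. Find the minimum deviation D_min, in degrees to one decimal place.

cos²i = (1.77956 − 1)/8 = 0.09744; i = arccos(0.31216) = 71.810°.
sin r = sin 71.810°/1.334 = 0.71217; r = 45.411°.
D_min = 2·71.810° − 6·45.411° + 360° = 231.153°.

231.2°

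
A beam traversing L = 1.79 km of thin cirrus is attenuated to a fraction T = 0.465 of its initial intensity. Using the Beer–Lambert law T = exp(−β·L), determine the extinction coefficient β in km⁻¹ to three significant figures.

0.428 km⁻¹

Beer–Lambert: T = exp(−βL) ⇒ β = −ln(T)/L = −ln(0.465)/1.79 = 0.7657/1.79 = 0.4278 km⁻¹.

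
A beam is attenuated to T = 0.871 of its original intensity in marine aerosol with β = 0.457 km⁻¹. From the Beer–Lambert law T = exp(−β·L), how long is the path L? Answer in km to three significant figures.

0.302 km

Beer–Lambert: T = exp(−βL) ⇒ L = −ln(T)/β = −ln(0.871)/0.457 = 0.1381/0.457 = 0.3022 km.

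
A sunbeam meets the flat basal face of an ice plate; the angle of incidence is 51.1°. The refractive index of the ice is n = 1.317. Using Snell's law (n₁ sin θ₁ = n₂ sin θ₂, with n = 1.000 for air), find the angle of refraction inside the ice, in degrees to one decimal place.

Snell: sin θ_r = sin θ_i / n = sin 51.1° / 1.317 = 0.7782 / 1.317 = 0.5909.
θ_r = arcsin(0.5909) = 36.22°.

36.2°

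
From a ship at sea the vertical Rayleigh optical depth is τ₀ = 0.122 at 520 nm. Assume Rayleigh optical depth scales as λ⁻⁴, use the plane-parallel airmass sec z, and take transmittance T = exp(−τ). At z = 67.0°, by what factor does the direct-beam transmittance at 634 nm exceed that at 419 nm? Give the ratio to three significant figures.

1.82

Airmass: sec 67.0° = 2.5593.
τ(634 nm) = 0.122 × (520/634)⁴ × 2.5593 = 0.122 × 0.4525 × 2.5593 = 0.1413.
τ(419 nm) = 0.122 × (520/419)⁴ × 2.5593 = 0.122 × 2.3722 × 2.5593 = 0.7407.
T(634)/T(419) = exp(τ_B − τ_A) = exp(0.5994) = 1.8210.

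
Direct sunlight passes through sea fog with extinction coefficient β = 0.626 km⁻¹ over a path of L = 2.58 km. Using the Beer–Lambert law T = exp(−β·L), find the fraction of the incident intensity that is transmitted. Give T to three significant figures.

0.199

τ = β·L = 0.626 × 2.58 = 1.6151.
T = exp(−1.6151) = 0.1989.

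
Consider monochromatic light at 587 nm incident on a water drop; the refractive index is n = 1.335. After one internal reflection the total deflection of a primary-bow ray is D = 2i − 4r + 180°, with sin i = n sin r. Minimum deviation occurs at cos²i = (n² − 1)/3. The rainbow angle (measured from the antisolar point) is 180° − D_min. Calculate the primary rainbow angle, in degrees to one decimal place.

cos²i = (1.78222 − 1)/3 = 0.26074; i = arccos(0.51063) = 59.294°.
sin r = sin 59.294°/1.335 = 0.64405; r = 40.094°.
D_min = 2·59.294° − 4·40.094° + 180° = 138.212°.
Rainbow angle = 180° − D_min = 41.788°.

41.8°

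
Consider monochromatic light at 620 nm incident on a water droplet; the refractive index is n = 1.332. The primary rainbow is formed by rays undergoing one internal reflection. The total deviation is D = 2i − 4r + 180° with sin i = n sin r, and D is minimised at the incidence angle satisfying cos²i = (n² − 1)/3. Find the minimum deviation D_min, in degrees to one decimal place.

137.8°

cos²i = (1.77422 − 1)/3 = 0.25807; i = arccos(0.50801) = 59.469°.
sin r = sin 59.469°/1.332 = 0.64666; r = 40.290°.
D_min = 2·59.469° − 4·40.290° + 180° = 137.776°.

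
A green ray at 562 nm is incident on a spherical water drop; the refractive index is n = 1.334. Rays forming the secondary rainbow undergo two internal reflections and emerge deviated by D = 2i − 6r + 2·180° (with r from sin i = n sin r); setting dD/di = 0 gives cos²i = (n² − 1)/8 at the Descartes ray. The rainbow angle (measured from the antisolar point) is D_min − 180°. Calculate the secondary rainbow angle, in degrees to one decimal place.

cos²i = (1.77956 − 1)/8 = 0.09744; i = arccos(0.31216) = 71.810°.
sin r = sin 71.810°/1.334 = 0.71217; r = 45.411°.
D_min = 2·71.810° − 6·45.411° + 360° = 231.153°.
Rainbow angle = D_min − 180° = 51.153°.

51.2°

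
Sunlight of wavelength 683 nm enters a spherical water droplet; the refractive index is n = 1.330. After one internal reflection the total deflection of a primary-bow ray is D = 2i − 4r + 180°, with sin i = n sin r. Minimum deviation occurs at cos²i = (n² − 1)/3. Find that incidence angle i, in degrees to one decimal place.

cos²i = (1.330² − 1)/3 = (1.76890 − 1)/3 = 0.25630.
cos i = 0.50626, so i = 59.585°.

59.6°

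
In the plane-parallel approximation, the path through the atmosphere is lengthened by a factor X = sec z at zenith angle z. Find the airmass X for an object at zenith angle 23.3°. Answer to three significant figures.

X = sec z = 1/cos 23.3° = 1/0.9184 = 1.0888.

1.09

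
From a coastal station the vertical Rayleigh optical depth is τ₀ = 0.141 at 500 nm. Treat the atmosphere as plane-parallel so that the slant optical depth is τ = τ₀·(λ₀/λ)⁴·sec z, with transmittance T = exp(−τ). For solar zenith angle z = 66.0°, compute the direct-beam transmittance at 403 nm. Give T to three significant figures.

sec 66.0° = 2.4586.
τ = 0.141 × (500/403)⁴ × 2.4586 = 0.141 × 2.3695 × 2.4586 = 0.8214.
T = exp(−0.8214) = 0.4398.

0.440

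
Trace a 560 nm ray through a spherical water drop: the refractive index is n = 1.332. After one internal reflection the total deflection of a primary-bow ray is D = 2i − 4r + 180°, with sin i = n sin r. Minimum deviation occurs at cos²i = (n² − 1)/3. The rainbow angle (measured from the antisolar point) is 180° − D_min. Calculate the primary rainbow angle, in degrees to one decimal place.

42.2°

cos²i = (1.77422 − 1)/3 = 0.25807; i = arccos(0.50801) = 59.469°.
sin r = sin 59.469°/1.332 = 0.64666; r = 40.290°.
D_min = 2·59.469° − 4·40.290° + 180° = 137.776°.
Rainbow angle = 180° − D_min = 42.224°.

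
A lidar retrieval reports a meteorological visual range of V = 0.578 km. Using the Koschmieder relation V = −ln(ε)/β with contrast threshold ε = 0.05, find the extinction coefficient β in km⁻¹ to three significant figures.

β = −ln(0.05) / V = 2.996 / 0.578 = 5.1829 km⁻¹.

5.18 km⁻¹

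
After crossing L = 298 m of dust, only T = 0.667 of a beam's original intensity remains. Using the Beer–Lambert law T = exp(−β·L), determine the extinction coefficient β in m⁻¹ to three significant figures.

0.00136 m⁻¹

Beer–Lambert: T = exp(−βL) ⇒ β = −ln(T)/L = −ln(0.667)/298 = 0.4050/298 = 0.001359 m⁻¹.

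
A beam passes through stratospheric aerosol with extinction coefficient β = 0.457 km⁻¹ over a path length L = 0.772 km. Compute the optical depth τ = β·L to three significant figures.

0.353

τ = β·L = 0.457 × 0.772 = 0.3528.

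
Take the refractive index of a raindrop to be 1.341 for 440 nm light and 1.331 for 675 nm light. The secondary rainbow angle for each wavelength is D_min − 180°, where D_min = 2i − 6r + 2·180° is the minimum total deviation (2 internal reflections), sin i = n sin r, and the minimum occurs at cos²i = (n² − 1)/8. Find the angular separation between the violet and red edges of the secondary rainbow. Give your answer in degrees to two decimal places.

At 440 nm (n = 1.341): cos²i = 0.09979 → i = 71.586°, r = 45.034°, D_min = 232.966°, rainbow angle = 52.966°.
At 675 nm (n = 1.331): cos²i = 0.09645 → i = 71.907°, r = 45.575°, D_min = 230.365°, rainbow angle = 50.365°.
Angular width = |52.966° − 50.365°| = 2.601°.

2.60°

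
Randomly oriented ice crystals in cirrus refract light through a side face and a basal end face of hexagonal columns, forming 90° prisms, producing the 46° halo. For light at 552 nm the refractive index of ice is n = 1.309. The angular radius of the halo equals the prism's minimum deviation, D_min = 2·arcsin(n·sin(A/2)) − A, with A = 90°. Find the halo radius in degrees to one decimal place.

45.5°

n·sin(A/2) = 1.309 × sin 45° = 1.309 × 0.7071 = 0.9256.
D_min = 2·arcsin(0.9256) − 90° = 2 × 67.759° − 90° = 45.519°.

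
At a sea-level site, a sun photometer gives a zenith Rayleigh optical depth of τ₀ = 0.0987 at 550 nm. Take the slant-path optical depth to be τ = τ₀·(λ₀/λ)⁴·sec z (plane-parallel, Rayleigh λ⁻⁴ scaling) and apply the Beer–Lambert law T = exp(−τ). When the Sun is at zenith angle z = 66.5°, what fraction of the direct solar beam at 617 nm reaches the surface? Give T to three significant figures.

0.855

sec 66.5° = 2.5078.
τ = 0.0987 × (550/617)⁴ × 2.5078 = 0.0987 × 0.6314 × 2.5078 = 0.1563.
T = exp(−0.1563) = 0.8553.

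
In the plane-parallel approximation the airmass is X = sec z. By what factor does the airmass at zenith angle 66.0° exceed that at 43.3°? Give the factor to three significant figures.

X(66.0°)/X(43.3°) = sec 66.0° / sec 43.3° = cos 43.3° / cos 66.0° = 0.7278/0.4067 = 1.7893.

1.79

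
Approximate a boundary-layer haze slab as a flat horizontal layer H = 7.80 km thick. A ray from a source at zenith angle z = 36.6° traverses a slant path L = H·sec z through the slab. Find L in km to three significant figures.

9.72 km

sec z = 1/cos 36.6° = 1.2456.
L = 7.80 × 1.2456 = 9.716 km.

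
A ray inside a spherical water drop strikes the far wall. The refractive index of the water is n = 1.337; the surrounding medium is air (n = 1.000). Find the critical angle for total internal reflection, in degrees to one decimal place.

sin θ_c = n_air / n = 1.000 / 1.337 = 0.7479.
θ_c = arcsin(0.7479) = 48.41°.

48.4°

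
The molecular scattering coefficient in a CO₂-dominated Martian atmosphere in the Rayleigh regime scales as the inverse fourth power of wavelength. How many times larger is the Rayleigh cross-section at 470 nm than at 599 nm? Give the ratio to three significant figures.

2.64

Rayleigh scattering ∝ λ⁻⁴, so the ratio of coefficients is the inverse fourth power of the wavelength ratio.
σ(470)/σ(599) = (599/470)⁴ = (1.2745)⁴ = 2.638.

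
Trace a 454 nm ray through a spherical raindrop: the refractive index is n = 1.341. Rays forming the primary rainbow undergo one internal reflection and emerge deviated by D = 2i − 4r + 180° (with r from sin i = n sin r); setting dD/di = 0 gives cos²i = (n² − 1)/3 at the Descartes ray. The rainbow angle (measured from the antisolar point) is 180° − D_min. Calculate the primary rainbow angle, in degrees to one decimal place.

cos²i = (1.79828 − 1)/3 = 0.26609; i = arccos(0.51584) = 58.946°.
sin r = sin 58.946°/1.341 = 0.63884; r = 39.705°.
D_min = 2·58.946° − 4·39.705° + 180° = 139.071°.
Rainbow angle = 180° − D_min = 40.929°.

40.9°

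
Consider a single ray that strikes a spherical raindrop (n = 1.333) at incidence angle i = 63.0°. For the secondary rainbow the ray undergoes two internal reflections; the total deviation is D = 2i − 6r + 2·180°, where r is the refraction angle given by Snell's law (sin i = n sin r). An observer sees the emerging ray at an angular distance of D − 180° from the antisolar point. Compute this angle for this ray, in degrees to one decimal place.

54.3°

sin r = sin 63.0° / 1.333 = 0.8910/1.333 = 0.6684; r = 41.95°.
D = 2·63.0° − 6·41.95° + 2·180° = 126.00° − 251.67° + 360° = 234.33°.
Angle from antisolar point = D − 180° = 54.33°.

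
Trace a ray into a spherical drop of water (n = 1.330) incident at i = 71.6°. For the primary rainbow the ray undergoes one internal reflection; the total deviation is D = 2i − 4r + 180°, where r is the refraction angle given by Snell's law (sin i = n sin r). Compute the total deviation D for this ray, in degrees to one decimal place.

141.1°

sin r = sin 71.6° / 1.330 = 0.9489/1.330 = 0.7134; r = 45.52°.
D = 2·71.6° − 4·45.52° + 180° = 143.20° − 182.06° + 180° = 141.14°.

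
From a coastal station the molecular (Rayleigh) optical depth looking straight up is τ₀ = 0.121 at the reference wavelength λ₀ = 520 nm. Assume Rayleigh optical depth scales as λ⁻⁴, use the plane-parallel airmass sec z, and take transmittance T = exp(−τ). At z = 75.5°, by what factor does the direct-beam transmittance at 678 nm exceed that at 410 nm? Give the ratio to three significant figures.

Airmass: sec 75.5° = 3.9939.
τ(678 nm) = 0.121 × (520/678)⁴ × 3.9939 = 0.121 × 0.3460 × 3.9939 = 0.1672.
τ(410 nm) = 0.121 × (520/410)⁴ × 3.9939 = 0.121 × 2.5875 × 3.9939 = 1.2504.
T(678)/T(410) = exp(τ_B − τ_A) = exp(1.0832) = 2.9542.

2.95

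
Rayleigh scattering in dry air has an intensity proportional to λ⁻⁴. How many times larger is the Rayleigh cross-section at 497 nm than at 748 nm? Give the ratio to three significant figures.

5.13

Rayleigh scattering ∝ λ⁻⁴, so the ratio of coefficients is the inverse fourth power of the wavelength ratio.
σ(497)/σ(748) = (748/497)⁴ = (1.5050)⁴ = 5.131.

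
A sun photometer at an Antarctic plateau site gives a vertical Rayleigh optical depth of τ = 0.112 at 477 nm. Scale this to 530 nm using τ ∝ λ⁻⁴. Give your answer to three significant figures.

0.0735

τ(530 nm) = τ(477 nm) × (477/530)⁴ = 0.112 × (0.9000)⁴ = 0.112 × 0.6561 = 0.0735.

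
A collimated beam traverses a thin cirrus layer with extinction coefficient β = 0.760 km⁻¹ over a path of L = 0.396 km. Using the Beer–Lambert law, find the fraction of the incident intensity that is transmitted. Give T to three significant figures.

0.740

τ = β·L = 0.760 × 0.396 = 0.3010.
T = exp(−0.3010) = 0.7401.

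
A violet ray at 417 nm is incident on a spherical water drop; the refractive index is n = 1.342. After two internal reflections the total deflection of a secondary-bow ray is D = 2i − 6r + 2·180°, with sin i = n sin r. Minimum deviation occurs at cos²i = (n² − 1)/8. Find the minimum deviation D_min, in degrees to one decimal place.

cos²i = (1.80096 − 1)/8 = 0.10012; i = arccos(0.31642) = 71.554°.
sin r = sin 71.554°/1.342 = 0.70687; r = 44.981°.
D_min = 2·71.554° − 6·44.981° + 360° = 233.222°.

233.2°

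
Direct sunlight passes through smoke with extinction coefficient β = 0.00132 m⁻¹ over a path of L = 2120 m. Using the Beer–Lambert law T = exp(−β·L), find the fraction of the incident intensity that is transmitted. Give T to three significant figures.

τ = β·L = 0.00132 × 2120 = 2.7984.
T = exp(−2.7984) = 0.0609.

0.0609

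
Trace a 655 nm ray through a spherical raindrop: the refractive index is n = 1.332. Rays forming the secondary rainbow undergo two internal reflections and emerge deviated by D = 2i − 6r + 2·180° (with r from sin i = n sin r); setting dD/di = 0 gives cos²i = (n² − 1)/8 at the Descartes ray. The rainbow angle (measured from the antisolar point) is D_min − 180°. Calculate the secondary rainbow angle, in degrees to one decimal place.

50.6°

cos²i = (1.77422 − 1)/8 = 0.09678; i = arccos(0.31109) = 71.875°.
sin r = sin 71.875°/1.332 = 0.71350; r = 45.520°.
D_min = 2·71.875° − 6·45.520° + 360° = 230.628°.
Rainbow angle = D_min − 180° = 50.628°.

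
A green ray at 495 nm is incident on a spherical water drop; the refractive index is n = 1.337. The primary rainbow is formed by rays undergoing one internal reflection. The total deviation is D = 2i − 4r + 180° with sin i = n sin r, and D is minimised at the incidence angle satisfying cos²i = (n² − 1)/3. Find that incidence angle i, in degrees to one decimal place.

59.2°

cos²i = (1.337² − 1)/3 = (1.78757 − 1)/3 = 0.26252.
cos i = 0.51237, so i = 59.178°.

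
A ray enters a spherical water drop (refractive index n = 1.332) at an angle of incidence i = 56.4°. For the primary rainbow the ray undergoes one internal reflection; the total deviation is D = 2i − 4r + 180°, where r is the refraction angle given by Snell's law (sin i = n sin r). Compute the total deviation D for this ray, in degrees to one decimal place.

sin r = sin 56.4° / 1.332 = 0.8329/1.332 = 0.6253; r = 38.71°.
D = 2·56.4° − 4·38.71° + 180° = 112.80° − 154.82° + 180° = 137.98°.

138.0°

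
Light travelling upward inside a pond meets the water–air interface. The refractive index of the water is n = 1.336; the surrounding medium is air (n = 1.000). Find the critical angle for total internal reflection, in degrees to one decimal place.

sin θ_c = n_air / n = 1.000 / 1.336 = 0.7485.
θ_c = arcsin(0.7485) = 48.46°.

48.5°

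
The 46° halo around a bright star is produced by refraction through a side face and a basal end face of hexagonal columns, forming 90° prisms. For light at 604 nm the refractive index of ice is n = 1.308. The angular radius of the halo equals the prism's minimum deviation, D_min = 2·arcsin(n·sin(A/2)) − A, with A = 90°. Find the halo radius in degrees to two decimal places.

45.31°

n·sin(A/2) = 1.308 × sin 45° = 1.308 × 0.7071 = 0.9249.
D_min = 2·arcsin(0.9249) − 90° = 2 × 67.653° − 90° = 45.305°.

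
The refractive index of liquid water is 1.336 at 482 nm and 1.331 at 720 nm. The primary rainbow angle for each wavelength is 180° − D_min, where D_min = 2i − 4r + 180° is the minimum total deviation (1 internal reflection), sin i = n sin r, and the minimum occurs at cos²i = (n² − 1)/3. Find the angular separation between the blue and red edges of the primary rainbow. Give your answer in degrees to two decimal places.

At 482 nm (n = 1.336): cos²i = 0.26163 → i = 59.236°, r = 40.029°, D_min = 138.356°, rainbow angle = 41.644°.
At 720 nm (n = 1.331): cos²i = 0.25719 → i = 59.527°, r = 40.356°, D_min = 137.630°, rainbow angle = 42.370°.
Angular width = |41.644° − 42.370°| = 0.726°.

0.73°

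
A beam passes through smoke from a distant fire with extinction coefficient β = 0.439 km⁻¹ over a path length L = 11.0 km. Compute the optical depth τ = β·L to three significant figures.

4.83

τ = β·L = 0.439 × 11.0 = 4.8290.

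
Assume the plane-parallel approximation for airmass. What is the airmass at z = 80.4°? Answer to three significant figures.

6.00

X = sec z = 1/cos 80.4° = 1/0.1668 = 5.9963.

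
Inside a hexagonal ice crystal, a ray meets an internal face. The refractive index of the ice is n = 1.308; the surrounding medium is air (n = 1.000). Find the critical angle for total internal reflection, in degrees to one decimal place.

49.9°

sin θ_c = n_air / n = 1.000 / 1.308 = 0.7645.
θ_c = arcsin(0.7645) = 49.86°.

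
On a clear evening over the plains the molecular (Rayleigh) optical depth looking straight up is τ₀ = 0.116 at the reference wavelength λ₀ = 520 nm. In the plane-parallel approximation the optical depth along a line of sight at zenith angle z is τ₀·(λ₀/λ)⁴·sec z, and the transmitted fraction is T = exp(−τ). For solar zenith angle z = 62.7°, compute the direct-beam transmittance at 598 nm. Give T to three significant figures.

0.865

sec 62.7° = 2.1803.
τ = 0.116 × (520/598)⁴ × 2.1803 = 0.116 × 0.5718 × 2.1803 = 0.1446.
T = exp(−0.1446) = 0.8654.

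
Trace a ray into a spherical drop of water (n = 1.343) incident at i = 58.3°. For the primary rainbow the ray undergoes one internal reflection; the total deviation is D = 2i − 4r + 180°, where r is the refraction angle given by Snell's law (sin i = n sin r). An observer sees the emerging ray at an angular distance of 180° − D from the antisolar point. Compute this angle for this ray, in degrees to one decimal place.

40.6°

sin r = sin 58.3° / 1.343 = 0.8508/1.343 = 0.6335; r = 39.31°.
D = 2·58.3° − 4·39.31° + 180° = 116.60° − 157.24° + 180° = 139.36°.
Angle from antisolar point = 180° − D = 40.64°.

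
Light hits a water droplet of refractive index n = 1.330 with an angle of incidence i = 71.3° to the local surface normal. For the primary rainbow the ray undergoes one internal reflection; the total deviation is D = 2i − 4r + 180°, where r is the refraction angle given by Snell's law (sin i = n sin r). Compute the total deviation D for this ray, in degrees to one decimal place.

140.9°

sin r = sin 71.3° / 1.330 = 0.9472/1.330 = 0.7122; r = 45.41°.
D = 2·71.3° − 4·45.41° + 180° = 142.60° − 181.65° + 180° = 140.95°.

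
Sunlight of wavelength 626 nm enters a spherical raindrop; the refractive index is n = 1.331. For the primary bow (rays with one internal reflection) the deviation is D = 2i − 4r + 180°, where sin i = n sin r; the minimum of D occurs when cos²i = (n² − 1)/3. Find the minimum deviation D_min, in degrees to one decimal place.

cos²i = (1.77156 − 1)/3 = 0.25719; i = arccos(0.50714) = 59.527°.
sin r = sin 59.527°/1.331 = 0.64753; r = 40.356°.
D_min = 2·59.527° − 4·40.356° + 180° = 137.630°.

137.6°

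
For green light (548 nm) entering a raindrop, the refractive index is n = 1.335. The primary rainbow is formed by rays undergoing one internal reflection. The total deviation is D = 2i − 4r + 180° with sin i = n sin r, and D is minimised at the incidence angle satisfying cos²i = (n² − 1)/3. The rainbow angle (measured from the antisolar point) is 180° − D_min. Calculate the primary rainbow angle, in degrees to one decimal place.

41.8°

cos²i = (1.78222 − 1)/3 = 0.26074; i = arccos(0.51063) = 59.294°.
sin r = sin 59.294°/1.335 = 0.64405; r = 40.094°.
D_min = 2·59.294° − 4·40.094° + 180° = 138.212°.
Rainbow angle = 180° − D_min = 41.788°.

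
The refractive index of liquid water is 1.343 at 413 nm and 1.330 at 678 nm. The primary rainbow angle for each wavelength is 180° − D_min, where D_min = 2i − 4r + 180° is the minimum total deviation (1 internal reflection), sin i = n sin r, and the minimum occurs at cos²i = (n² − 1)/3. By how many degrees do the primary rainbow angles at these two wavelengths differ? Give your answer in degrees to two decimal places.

1.87°

At 413 nm (n = 1.343): cos²i = 0.26788 → i = 58.830°, r = 39.577°, D_min = 139.354°, rainbow angle = 40.646°.
At 678 nm (n = 1.330): cos²i = 0.25630 → i = 59.585°, r = 40.422°, D_min = 137.484°, rainbow angle = 42.516°.
Angular width = |40.646° − 42.516°| = 1.871°.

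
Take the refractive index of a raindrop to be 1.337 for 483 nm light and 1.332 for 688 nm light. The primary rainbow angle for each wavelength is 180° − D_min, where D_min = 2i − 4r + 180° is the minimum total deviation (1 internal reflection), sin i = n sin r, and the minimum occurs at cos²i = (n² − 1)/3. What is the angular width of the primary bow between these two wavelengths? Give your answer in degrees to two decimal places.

At 483 nm (n = 1.337): cos²i = 0.26252 → i = 59.178°, r = 39.964°, D_min = 138.500°, rainbow angle = 41.500°.
At 688 nm (n = 1.332): cos²i = 0.25807 → i = 59.469°, r = 40.290°, D_min = 137.776°, rainbow angle = 42.224°.
Angular width = |41.500° − 42.224°| = 0.724°.

0.72°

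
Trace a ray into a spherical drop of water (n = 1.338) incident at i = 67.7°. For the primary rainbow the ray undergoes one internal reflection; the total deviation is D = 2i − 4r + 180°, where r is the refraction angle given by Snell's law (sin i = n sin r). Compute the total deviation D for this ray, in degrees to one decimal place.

sin r = sin 67.7° / 1.338 = 0.9252/1.338 = 0.6915; r = 43.75°.
D = 2·67.7° − 4·43.75° + 180° = 135.40° − 174.99° + 180° = 140.41°.

140.4°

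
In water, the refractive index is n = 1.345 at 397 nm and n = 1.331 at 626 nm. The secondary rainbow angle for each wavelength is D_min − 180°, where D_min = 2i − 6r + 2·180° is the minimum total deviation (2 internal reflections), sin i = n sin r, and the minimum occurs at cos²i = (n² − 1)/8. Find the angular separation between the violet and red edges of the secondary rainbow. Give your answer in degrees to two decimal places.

3.62°

At 397 nm (n = 1.345): cos²i = 0.10113 → i = 71.458°, r = 44.821°, D_min = 233.987°, rainbow angle = 53.987°.
At 626 nm (n = 1.331): cos²i = 0.09645 → i = 71.907°, r = 45.575°, D_min = 230.365°, rainbow angle = 50.365°.
Angular width = |53.987° − 50.365°| = 3.622°.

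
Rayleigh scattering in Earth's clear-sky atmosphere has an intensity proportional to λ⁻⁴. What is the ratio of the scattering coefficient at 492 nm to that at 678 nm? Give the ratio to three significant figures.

3.61

Rayleigh scattering ∝ λ⁻⁴, so the ratio of coefficients is the inverse fourth power of the wavelength ratio.
σ(492)/σ(678) = (678/492)⁴ = (1.3780)⁴ = 3.606.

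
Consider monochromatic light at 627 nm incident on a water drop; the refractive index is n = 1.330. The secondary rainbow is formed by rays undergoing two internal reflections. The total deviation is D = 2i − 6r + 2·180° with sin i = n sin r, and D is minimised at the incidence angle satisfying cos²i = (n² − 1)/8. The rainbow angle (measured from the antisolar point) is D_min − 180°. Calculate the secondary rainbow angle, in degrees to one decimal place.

cos²i = (1.76890 − 1)/8 = 0.09611; i = arccos(0.31002) = 71.940°.
sin r = sin 71.940°/1.330 = 0.71483; r = 45.630°.
D_min = 2·71.940° − 6·45.630° + 360° = 230.101°.
Rainbow angle = D_min − 180° = 50.101°.

50.1°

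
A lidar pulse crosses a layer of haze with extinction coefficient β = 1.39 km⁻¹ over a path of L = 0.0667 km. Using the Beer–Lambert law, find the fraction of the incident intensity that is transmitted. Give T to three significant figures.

τ = β·L = 1.39 × 0.0667 = 0.0927.
T = exp(−0.0927) = 0.9115.

0.911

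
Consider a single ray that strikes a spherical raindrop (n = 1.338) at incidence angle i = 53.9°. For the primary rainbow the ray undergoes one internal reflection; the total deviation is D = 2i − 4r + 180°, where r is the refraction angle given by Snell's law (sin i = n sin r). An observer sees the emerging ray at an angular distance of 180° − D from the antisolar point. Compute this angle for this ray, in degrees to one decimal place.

sin r = sin 53.9° / 1.338 = 0.8080/1.338 = 0.6039; r = 37.15°.
D = 2·53.9° − 4·37.15° + 180° = 107.80° − 148.59° + 180° = 139.21°.
Angle from antisolar point = 180° − D = 40.79°.

40.8°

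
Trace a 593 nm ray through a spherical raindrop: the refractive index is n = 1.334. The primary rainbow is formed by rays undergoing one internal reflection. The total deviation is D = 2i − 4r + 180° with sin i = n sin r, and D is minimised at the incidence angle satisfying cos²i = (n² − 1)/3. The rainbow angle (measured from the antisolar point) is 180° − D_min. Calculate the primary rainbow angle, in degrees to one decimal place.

cos²i = (1.77956 − 1)/3 = 0.25985; i = arccos(0.50976) = 59.352°.
sin r = sin 59.352°/1.334 = 0.64492; r = 40.159°.
D_min = 2·59.352° − 4·40.159° + 180° = 138.067°.
Rainbow angle = 180° − D_min = 41.933°.

41.9°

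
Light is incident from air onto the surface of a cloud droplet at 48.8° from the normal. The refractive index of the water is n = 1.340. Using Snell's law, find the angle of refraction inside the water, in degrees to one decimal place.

Snell: sin θ_r = sin θ_i / n = sin 48.8° / 1.340 = 0.7524 / 1.340 = 0.5615.
θ_r = arcsin(0.5615) = 34.16°.

34.2°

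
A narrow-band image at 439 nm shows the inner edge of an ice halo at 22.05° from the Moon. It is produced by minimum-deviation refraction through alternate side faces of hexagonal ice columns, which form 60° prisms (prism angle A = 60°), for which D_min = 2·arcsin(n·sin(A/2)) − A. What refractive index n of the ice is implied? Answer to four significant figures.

Rearranging: n = sin((D_min + A)/2) / sin(A/2).
(D_min + A)/2 = (22.05° + 60°)/2 = 41.025°.
n = sin 41.025° / sin 30° = 0.6564 / 0.5000 = 1.3128.

1.313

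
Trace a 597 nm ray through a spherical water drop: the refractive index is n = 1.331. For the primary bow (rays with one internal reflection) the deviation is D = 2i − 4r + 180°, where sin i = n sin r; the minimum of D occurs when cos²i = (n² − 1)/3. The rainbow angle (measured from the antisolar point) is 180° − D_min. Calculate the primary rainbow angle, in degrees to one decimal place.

cos²i = (1.77156 − 1)/3 = 0.25719; i = arccos(0.50714) = 59.527°.
sin r = sin 59.527°/1.331 = 0.64753; r = 40.356°.
D_min = 2·59.527° − 4·40.356° + 180° = 137.630°.
Rainbow angle = 180° − D_min = 42.370°.

42.4°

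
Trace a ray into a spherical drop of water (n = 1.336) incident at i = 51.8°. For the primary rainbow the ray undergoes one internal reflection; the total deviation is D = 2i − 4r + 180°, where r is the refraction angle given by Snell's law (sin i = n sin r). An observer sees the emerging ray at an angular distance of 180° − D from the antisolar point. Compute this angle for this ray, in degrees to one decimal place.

40.5°

sin r = sin 51.8° / 1.336 = 0.7859/1.336 = 0.5882; r = 36.03°.
D = 2·51.8° − 4·36.03° + 180° = 103.60° − 144.12° + 180° = 139.48°.
Angle from antisolar point = 180° − D = 40.52°.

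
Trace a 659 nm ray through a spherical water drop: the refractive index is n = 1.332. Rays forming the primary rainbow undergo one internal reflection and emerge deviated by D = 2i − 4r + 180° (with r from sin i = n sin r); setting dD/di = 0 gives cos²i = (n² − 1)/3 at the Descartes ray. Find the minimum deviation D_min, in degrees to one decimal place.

137.8°

cos²i = (1.77422 − 1)/3 = 0.25807; i = arccos(0.50801) = 59.469°.
sin r = sin 59.469°/1.332 = 0.64666; r = 40.290°.
D_min = 2·59.469° − 4·40.290° + 180° = 137.776°.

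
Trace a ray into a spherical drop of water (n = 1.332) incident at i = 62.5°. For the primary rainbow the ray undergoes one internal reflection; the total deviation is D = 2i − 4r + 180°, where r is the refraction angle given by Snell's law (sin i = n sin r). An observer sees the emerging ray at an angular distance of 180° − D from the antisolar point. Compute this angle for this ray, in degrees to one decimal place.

42.0°

sin r = sin 62.5° / 1.332 = 0.8870/1.332 = 0.6659; r = 41.75°.
D = 2·62.5° − 4·41.75° + 180° = 125.00° − 167.01° + 180° = 137.99°.
Angle from antisolar point = 180° − D = 42.01°.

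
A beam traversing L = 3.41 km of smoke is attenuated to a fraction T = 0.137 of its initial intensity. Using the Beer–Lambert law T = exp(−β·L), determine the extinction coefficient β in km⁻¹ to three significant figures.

Beer–Lambert: T = exp(−βL) ⇒ β = −ln(T)/L = −ln(0.137)/3.41 = 1.9878/3.41 = 0.5829 km⁻¹.

0.583 km⁻¹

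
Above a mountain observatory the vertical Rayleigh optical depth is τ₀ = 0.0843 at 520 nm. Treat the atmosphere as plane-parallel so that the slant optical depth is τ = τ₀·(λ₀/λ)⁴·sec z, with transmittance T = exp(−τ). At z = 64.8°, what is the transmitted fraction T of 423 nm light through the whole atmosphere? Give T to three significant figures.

0.636

sec 64.8° = 2.3486.
τ = 0.0843 × (520/423)⁴ × 2.3486 = 0.0843 × 2.2838 × 2.3486 = 0.4522.
T = exp(−0.4522) = 0.6363.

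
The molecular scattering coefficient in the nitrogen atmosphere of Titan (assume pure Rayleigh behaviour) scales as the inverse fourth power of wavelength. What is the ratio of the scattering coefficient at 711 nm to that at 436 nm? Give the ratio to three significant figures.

0.141

Rayleigh scattering ∝ λ⁻⁴, so the ratio of coefficients is the inverse fourth power of the wavelength ratio.
σ(711)/σ(436) = (436/711)⁴ = (0.6132)⁴ = 0.1414.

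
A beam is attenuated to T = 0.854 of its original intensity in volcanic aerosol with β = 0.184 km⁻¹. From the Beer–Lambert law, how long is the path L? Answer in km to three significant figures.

Beer–Lambert: T = exp(−βL) ⇒ L = −ln(T)/β = −ln(0.854)/0.184 = 0.1578/0.184 = 0.8577 km.

0.858 km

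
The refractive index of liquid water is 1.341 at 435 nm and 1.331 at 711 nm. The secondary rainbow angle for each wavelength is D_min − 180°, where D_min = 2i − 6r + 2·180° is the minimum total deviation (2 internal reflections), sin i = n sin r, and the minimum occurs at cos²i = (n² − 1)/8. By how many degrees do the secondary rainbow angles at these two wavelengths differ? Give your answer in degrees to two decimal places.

At 435 nm (n = 1.341): cos²i = 0.09979 → i = 71.586°, r = 45.034°, D_min = 232.966°, rainbow angle = 52.966°.
At 711 nm (n = 1.331): cos²i = 0.09645 → i = 71.907°, r = 45.575°, D_min = 230.365°, rainbow angle = 50.365°.
Angular width = |52.966° − 50.365°| = 2.601°.

2.60°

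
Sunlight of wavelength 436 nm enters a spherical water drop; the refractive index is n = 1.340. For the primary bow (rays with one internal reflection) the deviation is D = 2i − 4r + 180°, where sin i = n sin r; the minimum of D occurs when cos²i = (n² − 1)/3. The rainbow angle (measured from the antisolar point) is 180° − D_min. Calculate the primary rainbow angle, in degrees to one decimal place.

41.1°

cos²i = (1.79560 − 1)/3 = 0.26520; i = arccos(0.51498) = 59.004°.
sin r = sin 59.004°/1.340 = 0.63971; r = 39.770°.
D_min = 2·59.004° − 4·39.770° + 180° = 138.929°.
Rainbow angle = 180° − D_min = 41.071°.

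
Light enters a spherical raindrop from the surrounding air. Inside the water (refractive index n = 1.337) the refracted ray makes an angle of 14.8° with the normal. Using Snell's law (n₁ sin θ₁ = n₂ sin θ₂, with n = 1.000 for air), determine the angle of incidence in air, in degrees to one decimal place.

20.0°

Snell: sin θ_i = n · sin θ_r = 1.337 × sin 14.8° = 1.337 × 0.2554 = 0.3415.
θ_i = arcsin(0.3415) = 19.97°.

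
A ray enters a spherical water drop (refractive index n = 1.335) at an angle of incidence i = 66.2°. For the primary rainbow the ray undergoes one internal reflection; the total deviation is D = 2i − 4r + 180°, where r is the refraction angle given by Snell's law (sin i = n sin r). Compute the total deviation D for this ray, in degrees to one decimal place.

sin r = sin 66.2° / 1.335 = 0.9150/1.335 = 0.6854; r = 43.26°.
D = 2·66.2° − 4·43.26° + 180° = 132.40° − 173.06° + 180° = 139.34°.

139.3°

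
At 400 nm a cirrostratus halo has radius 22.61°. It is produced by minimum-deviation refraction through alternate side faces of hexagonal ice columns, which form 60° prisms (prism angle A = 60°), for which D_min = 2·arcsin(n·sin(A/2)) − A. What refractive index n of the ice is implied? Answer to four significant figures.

1.320

Rearranging: n = sin((D_min + A)/2) / sin(A/2).
(D_min + A)/2 = (22.61° + 60°)/2 = 41.305°.
n = sin 41.305° / sin 30° = 0.6601 / 0.5000 = 1.3201.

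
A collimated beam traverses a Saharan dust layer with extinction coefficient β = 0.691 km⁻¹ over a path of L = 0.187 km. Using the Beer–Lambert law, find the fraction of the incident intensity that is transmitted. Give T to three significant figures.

τ = β·L = 0.691 × 0.187 = 0.1292.
T = exp(−0.1292) = 0.8788.

0.879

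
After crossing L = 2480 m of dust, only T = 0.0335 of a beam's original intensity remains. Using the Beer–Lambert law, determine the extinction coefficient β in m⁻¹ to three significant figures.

0.00137 m⁻¹

Beer–Lambert: T = exp(−βL) ⇒ β = −ln(T)/L = −ln(0.0335)/2480 = 3.3962/2480 = 0.001369 m⁻¹.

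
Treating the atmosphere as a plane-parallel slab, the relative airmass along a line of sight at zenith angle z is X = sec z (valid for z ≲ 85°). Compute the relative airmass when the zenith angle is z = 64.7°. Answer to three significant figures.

2.34

X = sec z = 1/cos 64.7° = 1/0.4274 = 2.3400.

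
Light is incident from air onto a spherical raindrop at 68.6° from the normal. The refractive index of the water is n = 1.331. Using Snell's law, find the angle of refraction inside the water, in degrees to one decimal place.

44.4°

Snell: sin θ_r = sin θ_i / n = sin 68.6° / 1.331 = 0.9311 / 1.331 = 0.6995.
θ_r = arcsin(0.6995) = 44.39°.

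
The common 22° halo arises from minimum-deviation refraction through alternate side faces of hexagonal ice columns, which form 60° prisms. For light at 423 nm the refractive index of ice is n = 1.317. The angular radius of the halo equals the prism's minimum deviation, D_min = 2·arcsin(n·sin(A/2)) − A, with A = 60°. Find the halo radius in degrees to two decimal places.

n·sin(A/2) = 1.317 × sin 30° = 1.317 × 0.5000 = 0.6585.
D_min = 2·arcsin(0.6585) − 60° = 2 × 41.186° − 60° = 22.371°.

22.37°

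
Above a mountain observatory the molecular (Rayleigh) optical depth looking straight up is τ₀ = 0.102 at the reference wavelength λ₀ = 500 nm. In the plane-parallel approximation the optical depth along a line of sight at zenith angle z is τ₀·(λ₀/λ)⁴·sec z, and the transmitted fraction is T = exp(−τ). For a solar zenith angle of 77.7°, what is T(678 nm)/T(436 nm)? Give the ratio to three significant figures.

1.99

Airmass: sec 77.7° = 4.6942.
τ(678 nm) = 0.102 × (500/678)⁴ × 4.6942 = 0.102 × 0.2958 × 4.6942 = 0.1416.
τ(436 nm) = 0.102 × (500/436)⁴ × 4.6942 = 0.102 × 1.7296 × 4.6942 = 0.8281.
T(678)/T(436) = exp(τ_B − τ_A) = exp(0.6865) = 1.9868.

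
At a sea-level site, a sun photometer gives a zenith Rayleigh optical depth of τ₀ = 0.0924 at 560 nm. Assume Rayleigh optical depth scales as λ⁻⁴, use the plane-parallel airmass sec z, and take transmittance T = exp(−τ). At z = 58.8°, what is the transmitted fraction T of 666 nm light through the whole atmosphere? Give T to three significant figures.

0.915

sec 58.8° = 1.9304.
τ = 0.0924 × (560/666)⁴ × 1.9304 = 0.0924 × 0.4999 × 1.9304 = 0.0892.
T = exp(−0.0892) = 0.9147.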